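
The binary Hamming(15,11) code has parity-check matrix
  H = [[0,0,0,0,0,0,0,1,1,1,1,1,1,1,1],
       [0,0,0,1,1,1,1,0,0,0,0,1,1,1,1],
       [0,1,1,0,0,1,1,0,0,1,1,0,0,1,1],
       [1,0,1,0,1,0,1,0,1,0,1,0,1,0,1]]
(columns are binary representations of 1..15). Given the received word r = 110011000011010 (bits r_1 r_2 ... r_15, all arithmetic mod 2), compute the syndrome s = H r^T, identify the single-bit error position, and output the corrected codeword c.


s = (1, 0, 0, 1)^T, error position = 9, corrected codeword c = 110011001011010

Compute s = H r^T mod 2 one row at a time:
  s_1 = 0 + 0 + 0 + 1 + 1 + 0 + 1 + 0 = 3 ≡ 1 (mod 2).
  s_2 = 0 + 1 + 1 + 0 + 1 + 0 + 1 + 0 = 4 ≡ 0 (mod 2).
  s_3 = 1 + 0 + 1 + 0 + 0 + 1 + 1 + 0 = 4 ≡ 0 (mod 2).
  s_4 = 1 + 0 + 1 + 0 + 0 + 1 + 0 + 0 = 3 ≡ 1 (mod 2).
s = (1, 0, 0, 1)^T — this equals column 9 of H (binary 1001), so error is at position 9.
Correct: flip bit 9 of r = 110011000011010 to get c = 110011001011010.


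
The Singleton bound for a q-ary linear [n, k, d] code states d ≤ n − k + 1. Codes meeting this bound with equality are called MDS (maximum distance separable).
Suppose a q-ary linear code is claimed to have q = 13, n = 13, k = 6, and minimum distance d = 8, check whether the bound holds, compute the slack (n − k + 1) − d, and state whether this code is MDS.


Singleton RHS = n − k + 1 = 8, slack = 0, bound satisfied, MDS.

Singleton bound: d ≤ n − k + 1.
Here n = 13, k = 6, so n − k + 1 = 8.
Given d = 8, check d ≤ 8: YES.
Slack = (n − k + 1) − d = 0.
The code is MDS (slack = 0).
Description: the claimed parameters are [13, 6, 8]_13; such a code would be MDS (meets Singleton bound).


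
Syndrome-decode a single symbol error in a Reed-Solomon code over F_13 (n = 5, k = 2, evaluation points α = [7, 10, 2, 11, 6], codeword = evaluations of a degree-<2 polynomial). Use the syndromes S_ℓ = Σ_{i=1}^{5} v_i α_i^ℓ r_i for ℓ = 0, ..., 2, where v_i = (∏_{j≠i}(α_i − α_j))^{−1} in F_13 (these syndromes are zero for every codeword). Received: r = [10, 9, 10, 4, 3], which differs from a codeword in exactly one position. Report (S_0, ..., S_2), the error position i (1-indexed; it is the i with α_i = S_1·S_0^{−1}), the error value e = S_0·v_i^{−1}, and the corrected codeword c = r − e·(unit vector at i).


S = (8, 4, 2), error at position 1, error magnitude e = 12, c = [11, 9, 10, 4, 3].

Step 1: column multipliers v_i = (∏_{j≠i}(α_i − α_j))^{−1} mod 13.
  i = 1 (α = 7): (7−10)(7−2)(7−11)(7−6) = (−3)·5·(−4)·1 = 60 ≡ 8, so v_1 = 8^{−1} = 5 (mod 13).
  i = 2 (α = 10): (10−7)(10−2)(10−11)(10−6) = 3·8·(−1)·4 = −96 ≡ 8, so v_2 = 8^{−1} = 5 (mod 13).
  i = 3 (α = 2): (2−7)(2−10)(2−11)(2−6) = (−5)·(−8)·(−9)·(−4) = 1440 ≡ 10, so v_3 = 10^{−1} = 4 (mod 13).
  i = 4 (α = 11): (11−7)(11−10)(11−2)(11−6) = 4·1·9·5 = 180 ≡ 11, so v_4 = 11^{−1} = 6 (mod 13).
  i = 5 (α = 6): (6−7)(6−10)(6−2)(6−11) = (−1)·(−4)·4·(−5) = −80 ≡ 11, so v_5 = 11^{−1} = 6 (mod 13).
  v = [5, 5, 4, 6, 6].
Step 2: syndromes of r = [10, 9, 10, 4, 3] (all sums mod 13).
  S_0 = Σ v_i r_i = 5·10 + 5·9 + 4·10 + 6·4 + 6·3 = 177 ≡ 8.
  S_1 = Σ v_i α_i r_i = 5·7·10 + 5·10·9 + 4·2·10 + 6·11·4 + 6·6·3 = 1252 ≡ 4.
  α_i^2 mod 13 = [10, 9, 4, 4, 10].
  S_2 = Σ v_i α_i^2 r_i = 5·10·10 + 5·9·9 + 4·4·10 + 6·4·4 + 6·10·3 = 1341 ≡ 2.
  S = (8, 4, 2) ≠ 0, so r is not a codeword (an error is present).
Step 3: locate the error. For a single error e at position i, S_ℓ = v_i·e·α_i^ℓ, so α_err = S_1/S_0.
  S_0^{−1} = 8^{−1} = 5 (mod 13), so α_err = 4·5 = 20 ≡ 7 = α_1. Error position i = 1.
  Consistency check: S_2/S_1 = 2·10 = 20 ≡ 7 = α_err ✓ (single-error assumption holds).
Step 4: error magnitude e = S_0/v_1 = S_0·∏_{j≠1}(α_1 − α_j) = 8·8 = 64 ≡ 12 (mod 13).
Step 5: correct position 1: c_1 = r_1 − e = 10 − 12 ≡ 11 (mod 13). Hence c = [11, 9, 10, 4, 3].
  Check: interpolating c through the α_i gives m(x) = 7 + 8·x (degree < 2) with m(α_i) = c_i for every i, so c is indeed a codeword.


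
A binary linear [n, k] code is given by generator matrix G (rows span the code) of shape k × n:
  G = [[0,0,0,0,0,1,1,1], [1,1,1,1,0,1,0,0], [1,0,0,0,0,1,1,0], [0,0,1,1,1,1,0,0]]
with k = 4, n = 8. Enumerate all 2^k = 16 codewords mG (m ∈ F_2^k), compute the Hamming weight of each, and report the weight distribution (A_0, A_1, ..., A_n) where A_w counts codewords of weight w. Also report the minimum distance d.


Weight distribution: A_0 = 1, A_2 = 1, A_3 = 4, A_4 = 3, A_5 = 4, A_6 = 3. Minimum distance d = 2.

Enumerate all 2^4 = 16 messages m ∈ F_2^4.
For each, compute codeword c = mG in F_2^8, then tally its weight.
  m = 0000 → c = 00000000, weight = 0.
  m = 1000 → c = 00000111, weight = 3.
  m = 0100 → c = 11110100, weight = 5.
  m = 1100 → c = 11110011, weight = 6.
  m = 0010 → c = 10000110, weight = 3.
  m = 1010 → c = 10000001, weight = 2.
  m = 0110 → c = 01110010, weight = 4.
  m = 1110 → c = 01110101, weight = 5.
  m = 0001 → c = 00111100, weight = 4.
  m = 1001 → c = 00111011, weight = 5.
  m = 0101 → c = 11001000, weight = 3.
  m = 1101 → c = 11001111, weight = 6.
  m = 0011 → c = 10111010, weight = 5.
  m = 1011 → c = 10111101, weight = 6.
  m = 0111 → c = 01001110, weight = 4.
  m = 1111 → c = 01001001, weight = 3.
Tally weights:
  weight 0: 1 codewords.
  weight 2: 1 codewords.
  weight 3: 4 codewords.
  weight 4: 3 codewords.
  weight 5: 4 codewords.
  weight 6: 3 codewords.
Minimum distance d = smallest w > 0 with A_w > 0 = 2.
Sanity: Σ A_w = 16 = 2^4 = 16 ✓.


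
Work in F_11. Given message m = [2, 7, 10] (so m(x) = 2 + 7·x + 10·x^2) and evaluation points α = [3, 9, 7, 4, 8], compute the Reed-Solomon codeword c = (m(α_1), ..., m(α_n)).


c = [3, 6, 2, 3, 5]

Message polynomial: m(x) = 2 + 7·x + 10·x^2 (mod 11).
For each evaluation point α_i, compute m(α_i) mod 11:
  α_1 = 3: Horner steps 10 → 4 → 3, so m(3) = 3.
  α_2 = 9: Horner steps 10 → 9 → 6, so m(9) = 6.
  α_3 = 7: Horner steps 10 → 0 → 2, so m(7) = 2.
  α_4 = 4: Horner steps 10 → 3 → 3, so m(4) = 3.
  α_5 = 8: Horner steps 10 → 10 → 5, so m(8) = 5.
Codeword c = [3, 6, 2, 3, 5] ∈ F_11^5.


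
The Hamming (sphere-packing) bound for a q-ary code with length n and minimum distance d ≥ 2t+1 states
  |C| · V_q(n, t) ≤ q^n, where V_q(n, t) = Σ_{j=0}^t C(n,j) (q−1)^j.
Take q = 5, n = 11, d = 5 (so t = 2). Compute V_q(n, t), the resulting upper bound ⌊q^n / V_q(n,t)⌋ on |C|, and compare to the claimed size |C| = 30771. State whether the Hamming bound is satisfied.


V_q(n, t) = 925, q^n = 48828125, Hamming bound = 52787, |C| = 30771 ≤ bound (satisfied).

Step 1: Compute V_q(n, t) = Σ_{j=0}^2 C(n, j) (q−1)^j.
  j = 0: C(11,0)·(4)^0 = 1·1 = 1.
  j = 1: C(11,1)·(4)^1 = 11·4 = 44.
  j = 2: C(11,2)·(4)^2 = 55·16 = 880.
  V_q(n, t) = 1 + 44 + 880 = 925.
Step 2: q^n = 5^11 = 48828125.
Step 3: Hamming bound ⌊q^n / V_q(n,t)⌋ = ⌊48828125/925⌋ = 52787.
Step 4: Compare |C| = 30771 to 52787: satisfied.
The claimed |C| lies below the Hamming bound.


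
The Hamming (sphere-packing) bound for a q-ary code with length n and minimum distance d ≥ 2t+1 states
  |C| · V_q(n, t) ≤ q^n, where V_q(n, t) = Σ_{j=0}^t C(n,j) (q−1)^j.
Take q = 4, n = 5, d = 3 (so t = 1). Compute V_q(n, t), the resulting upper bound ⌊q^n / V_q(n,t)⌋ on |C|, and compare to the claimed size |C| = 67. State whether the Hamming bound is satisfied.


V_q(n, t) = 16, q^n = 1024, Hamming bound = 64, |C| = 67 > bound (violated).

Step 1: Compute V_q(n, t) = Σ_{j=0}^1 C(n, j) (q−1)^j.
  j = 0: C(5,0)·(3)^0 = 1·1 = 1.
  j = 1: C(5,1)·(3)^1 = 5·3 = 15.
  V_q(n, t) = 1 + 15 = 16.
Step 2: q^n = 4^5 = 1024.
Step 3: Hamming bound ⌊q^n / V_q(n,t)⌋ = ⌊1024/16⌋ = 64.
Step 4: Compare |C| = 67 to 64: violated.
The claimed |C| lies above the Hamming bound, so no 4-ary code of length 5 with d ≥ 3 can have 67 codewords.


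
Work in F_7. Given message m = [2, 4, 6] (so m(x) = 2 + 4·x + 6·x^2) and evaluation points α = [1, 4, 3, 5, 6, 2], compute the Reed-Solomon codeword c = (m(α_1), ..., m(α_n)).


c = [5, 2, 5, 4, 4, 6]

Message polynomial: m(x) = 2 + 4·x + 6·x^2 (mod 7).
For each evaluation point α_i, compute m(α_i) mod 7:
  α_1 = 1: Horner steps 6 → 3 → 5, so m(1) = 5.
  α_2 = 4: Horner steps 6 → 0 → 2, so m(4) = 2.
  α_3 = 3: Horner steps 6 → 1 → 5, so m(3) = 5.
  α_4 = 5: Horner steps 6 → 6 → 4, so m(5) = 4.
  α_5 = 6: Horner steps 6 → 5 → 4, so m(6) = 4.
  α_6 = 2: Horner steps 6 → 2 → 6, so m(2) = 6.
Codeword c = [5, 2, 5, 4, 4, 6] ∈ F_7^6.


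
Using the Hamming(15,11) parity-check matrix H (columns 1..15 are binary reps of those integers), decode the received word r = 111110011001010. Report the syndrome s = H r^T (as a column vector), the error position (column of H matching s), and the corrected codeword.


s = (0, 0, 1, 0)^T, error position = 2, corrected codeword c = 101110011001010

Compute s = H r^T mod 2 one row at a time:
  s_1 = 1 + 1 + 0 + 0 + 1 + 0 + 1 + 0 = 4 ≡ 0 (mod 2).
  s_2 = 1 + 1 + 0 + 0 + 1 + 0 + 1 + 0 = 4 ≡ 0 (mod 2).
  s_3 = 1 + 1 + 0 + 0 + 0 + 0 + 1 + 0 = 3 ≡ 1 (mod 2).
  s_4 = 1 + 1 + 1 + 0 + 1 + 0 + 0 + 0 = 4 ≡ 0 (mod 2).
s = (0, 0, 1, 0)^T — this equals column 2 of H (binary 0010), so error is at position 2.
Correct: flip bit 2 of r = 111110011001010 to get c = 101110011001010.


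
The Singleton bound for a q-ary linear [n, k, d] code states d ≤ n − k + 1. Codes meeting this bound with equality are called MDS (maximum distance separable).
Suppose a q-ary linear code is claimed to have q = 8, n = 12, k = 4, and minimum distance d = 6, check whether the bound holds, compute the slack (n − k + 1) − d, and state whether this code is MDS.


Singleton RHS = n − k + 1 = 9, slack = 3, bound satisfied, not MDS.

Singleton bound: d ≤ n − k + 1.
Here n = 12, k = 4, so n − k + 1 = 9.
Given d = 6, check d ≤ 9: YES.
Slack = (n − k + 1) − d = 3.
The code is NOT MDS (slack = 3 > 0).
Description: the claimed parameters are [12, 4, 6]_8; such a code would be non-MDS.


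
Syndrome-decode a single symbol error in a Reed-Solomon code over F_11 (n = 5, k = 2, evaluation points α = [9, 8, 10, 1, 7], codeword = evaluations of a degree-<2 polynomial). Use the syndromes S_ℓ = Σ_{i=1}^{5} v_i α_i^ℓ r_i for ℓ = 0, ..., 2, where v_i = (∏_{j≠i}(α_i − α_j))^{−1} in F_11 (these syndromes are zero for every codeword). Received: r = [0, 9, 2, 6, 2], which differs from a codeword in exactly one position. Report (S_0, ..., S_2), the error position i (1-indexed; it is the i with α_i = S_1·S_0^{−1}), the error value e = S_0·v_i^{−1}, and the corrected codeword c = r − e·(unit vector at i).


S = (9, 8, 1), error at position 5, error magnitude e = 6, c = [0, 9, 2, 6, 7].

Step 1: column multipliers v_i = (∏_{j≠i}(α_i − α_j))^{−1} mod 11.
  i = 1 (α = 9): (9−8)(9−10)(9−1)(9−7) = 1·(−1)·8·2 = −16 ≡ 6, so v_1 = 6^{−1} = 2 (mod 11).
  i = 2 (α = 8): (8−9)(8−10)(8−1)(8−7) = (−1)·(−2)·7·1 = 14 ≡ 3, so v_2 = 3^{−1} = 4 (mod 11).
  i = 3 (α = 10): (10−9)(10−8)(10−1)(10−7) = 1·2·9·3 = 54 ≡ 10, so v_3 = 10^{−1} = 10 (mod 11).
  i = 4 (α = 1): (1−9)(1−8)(1−10)(1−7) = (−8)·(−7)·(−9)·(−6) = 3024 ≡ 10, so v_4 = 10^{−1} = 10 (mod 11).
  i = 5 (α = 7): (7−9)(7−8)(7−10)(7−1) = (−2)·(−1)·(−3)·6 = −36 ≡ 8, so v_5 = 8^{−1} = 7 (mod 11).
  v = [2, 4, 10, 10, 7].
Step 2: syndromes of r = [0, 9, 2, 6, 2] (all sums mod 11).
  S_0 = Σ v_i r_i = 2·0 + 4·9 + 10·2 + 10·6 + 7·2 = 130 ≡ 9.
  S_1 = Σ v_i α_i r_i = 2·9·0 + 4·8·9 + 10·10·2 + 10·1·6 + 7·7·2 = 646 ≡ 8.
  α_i^2 mod 11 = [4, 9, 1, 1, 5].
  S_2 = Σ v_i α_i^2 r_i = 2·4·0 + 4·9·9 + 10·1·2 + 10·1·6 + 7·5·2 = 474 ≡ 1.
  S = (9, 8, 1) ≠ 0, so r is not a codeword (an error is present).
Step 3: locate the error. For a single error e at position i, S_ℓ = v_i·e·α_i^ℓ, so α_err = S_1/S_0.
  S_0^{−1} = 9^{−1} = 5 (mod 11), so α_err = 8·5 = 40 ≡ 7 = α_5. Error position i = 5.
  Consistency check: S_2/S_1 = 1·7 = 7 ≡ 7 = α_err ✓ (single-error assumption holds).
Step 4: error magnitude e = S_0/v_5 = S_0·∏_{j≠5}(α_5 − α_j) = 9·8 = 72 ≡ 6 (mod 11).
Step 5: correct position 5: c_5 = r_5 − e = 2 − 6 ≡ 7 (mod 11). Hence c = [0, 9, 2, 6, 7].
  Check: interpolating c through the α_i gives m(x) = 4 + 2·x (degree < 2) with m(α_i) = c_i for every i, so c is indeed a codeword.


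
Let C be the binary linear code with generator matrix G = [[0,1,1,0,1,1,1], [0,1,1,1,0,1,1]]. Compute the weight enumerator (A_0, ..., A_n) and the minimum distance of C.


Weight distribution: A_0 = 1, A_2 = 1, A_5 = 2. Minimum distance d = 2.

Enumerate all 2^2 = 4 messages m ∈ F_2^2.
For each, compute codeword c = mG in F_2^7, then tally its weight.
  m = 00 → c = 0000000, weight = 0.
  m = 10 → c = 0110111, weight = 5.
  m = 01 → c = 0111011, weight = 5.
  m = 11 → c = 0001100, weight = 2.
Tally weights:
  weight 0: 1 codewords.
  weight 2: 1 codewords.
  weight 5: 2 codewords.
Minimum distance d = smallest w > 0 with A_w > 0 = 2.
Sanity: Σ A_w = 4 = 2^2 = 4 ✓.


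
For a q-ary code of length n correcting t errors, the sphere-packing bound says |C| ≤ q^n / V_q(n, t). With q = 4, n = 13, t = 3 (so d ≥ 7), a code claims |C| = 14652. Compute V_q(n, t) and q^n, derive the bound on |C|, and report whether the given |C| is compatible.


V_q(n, t) = 8464, q^n = 67108864, Hamming bound = 7928, |C| = 14652 > bound (violated).

Step 1: Compute V_q(n, t) = Σ_{j=0}^3 C(n, j) (q−1)^j.
  j = 0: C(13,0)·(3)^0 = 1·1 = 1.
  j = 1: C(13,1)·(3)^1 = 13·3 = 39.
  j = 2: C(13,2)·(3)^2 = 78·9 = 702.
  j = 3: C(13,3)·(3)^3 = 286·27 = 7722.
  V_q(n, t) = 1 + 39 + 702 + 7722 = 8464.
Step 2: q^n = 4^13 = 67108864.
Step 3: Hamming bound ⌊q^n / V_q(n,t)⌋ = ⌊67108864/8464⌋ = 7928.
Step 4: Compare |C| = 14652 to 7928: violated.
The claimed |C| lies above the Hamming bound, so no 4-ary code of length 13 with d ≥ 7 can have 14652 codewords.


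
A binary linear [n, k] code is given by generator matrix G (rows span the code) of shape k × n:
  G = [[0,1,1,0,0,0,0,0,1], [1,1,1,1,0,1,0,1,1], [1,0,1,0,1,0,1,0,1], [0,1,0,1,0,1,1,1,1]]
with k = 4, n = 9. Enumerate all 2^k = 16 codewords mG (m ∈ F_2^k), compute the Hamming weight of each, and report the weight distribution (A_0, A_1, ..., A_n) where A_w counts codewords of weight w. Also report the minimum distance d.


Weight distribution: A_0 = 1, A_2 = 1, A_3 = 3, A_4 = 3, A_5 = 2, A_6 = 3, A_7 = 3. Minimum distance d = 2.

Enumerate all 2^4 = 16 messages m ∈ F_2^4.
For each, compute codeword c = mG in F_2^9, then tally its weight.
  m = 0000 → c = 000000000, weight = 0.
  m = 1000 → c = 011000001, weight = 3.
  m = 0100 → c = 111101011, weight = 7.
  m = 1100 → c = 100101010, weight = 4.
  m = 0010 → c = 101010101, weight = 5.
  m = 1010 → c = 110010100, weight = 4.
  m = 0110 → c = 010111110, weight = 6.
  m = 1110 → c = 001111111, weight = 7.
  m = 0001 → c = 010101111, weight = 6.
  m = 1001 → c = 001101110, weight = 5.
  m = 0101 → c = 101000100, weight = 3.
  m = 1101 → c = 110000101, weight = 4.
  m = 0011 → c = 111111010, weight = 7.
  m = 1011 → c = 100111011, weight = 6.
  m = 0111 → c = 000010001, weight = 2.
  m = 1111 → c = 011010000, weight = 3.
Tally weights:
  weight 0: 1 codewords.
  weight 2: 1 codewords.
  weight 3: 3 codewords.
  weight 4: 3 codewords.
  weight 5: 2 codewords.
  weight 6: 3 codewords.
  weight 7: 3 codewords.
Minimum distance d = smallest w > 0 with A_w > 0 = 2.
Sanity: Σ A_w = 16 = 2^4 = 16 ✓.


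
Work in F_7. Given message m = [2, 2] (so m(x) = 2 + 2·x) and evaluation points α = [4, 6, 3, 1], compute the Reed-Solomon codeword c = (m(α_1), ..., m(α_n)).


c = [3, 0, 1, 4]

Message polynomial: m(x) = 2 + 2·x (mod 7).
For each evaluation point α_i, compute m(α_i) mod 7:
  α_1 = 4: Horner steps 2 → 3, so m(4) = 3.
  α_2 = 6: Horner steps 2 → 0, so m(6) = 0.
  α_3 = 3: Horner steps 2 → 1, so m(3) = 1.
  α_4 = 1: Horner steps 2 → 4, so m(1) = 4.
Codeword c = [3, 0, 1, 4] ∈ F_7^4.


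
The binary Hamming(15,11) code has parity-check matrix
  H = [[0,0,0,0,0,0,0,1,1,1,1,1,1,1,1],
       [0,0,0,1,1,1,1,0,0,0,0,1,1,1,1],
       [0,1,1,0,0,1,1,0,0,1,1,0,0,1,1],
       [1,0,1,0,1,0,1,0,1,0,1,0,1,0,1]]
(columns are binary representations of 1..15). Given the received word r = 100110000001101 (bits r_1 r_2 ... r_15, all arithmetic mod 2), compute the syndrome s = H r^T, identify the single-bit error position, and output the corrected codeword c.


s = (1, 1, 1, 0)^T, error position = 14, corrected codeword c = 100110000001111

Compute s = H r^T mod 2 one row at a time:
  s_1 = 0 + 0 + 0 + 0 + 1 + 1 + 0 + 1 = 3 ≡ 1 (mod 2).
  s_2 = 1 + 1 + 0 + 0 + 1 + 1 + 0 + 1 = 5 ≡ 1 (mod 2).
  s_3 = 0 + 0 + 0 + 0 + 0 + 0 + 0 + 1 = 1 ≡ 1 (mod 2).
  s_4 = 1 + 0 + 1 + 0 + 0 + 0 + 1 + 1 = 4 ≡ 0 (mod 2).
s = (1, 1, 1, 0)^T — this equals column 14 of H (binary 1110), so error is at position 14.
Correct: flip bit 14 of r = 100110000001101 to get c = 100110000001111.


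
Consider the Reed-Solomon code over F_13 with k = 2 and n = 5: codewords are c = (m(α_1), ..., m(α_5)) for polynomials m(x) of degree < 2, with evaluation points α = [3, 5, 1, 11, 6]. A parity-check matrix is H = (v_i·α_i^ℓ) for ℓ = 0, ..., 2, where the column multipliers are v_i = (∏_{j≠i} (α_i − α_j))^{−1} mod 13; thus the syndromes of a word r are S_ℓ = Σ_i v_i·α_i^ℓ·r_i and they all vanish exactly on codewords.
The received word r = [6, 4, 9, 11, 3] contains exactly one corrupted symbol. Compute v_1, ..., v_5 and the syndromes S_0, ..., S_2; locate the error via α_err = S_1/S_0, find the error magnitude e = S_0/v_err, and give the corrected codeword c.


S = (4, 4, 4), error at position 3, error magnitude e = 1, c = [6, 4, 8, 11, 3].

Step 1: column multipliers v_i = (∏_{j≠i}(α_i − α_j))^{−1} mod 13.
  i = 1 (α = 3): (3−5)(3−1)(3−11)(3−6) = (−2)·2·(−8)·(−3) = −96 ≡ 8, so v_1 = 8^{−1} = 5 (mod 13).
  i = 2 (α = 5): (5−3)(5−1)(5−11)(5−6) = 2·4·(−6)·(−1) = 48 ≡ 9, so v_2 = 9^{−1} = 3 (mod 13).
  i = 3 (α = 1): (1−3)(1−5)(1−11)(1−6) = (−2)·(−4)·(−10)·(−5) = 400 ≡ 10, so v_3 = 10^{−1} = 4 (mod 13).
  i = 4 (α = 11): (11−3)(11−5)(11−1)(11−6) = 8·6·10·5 = 2400 ≡ 8, so v_4 = 8^{−1} = 5 (mod 13).
  i = 5 (α = 6): (6−3)(6−5)(6−1)(6−11) = 3·1·5·(−5) = −75 ≡ 3, so v_5 = 3^{−1} = 9 (mod 13).
  v = [5, 3, 4, 5, 9].
Step 2: syndromes of r = [6, 4, 9, 11, 3] (all sums mod 13).
  S_0 = Σ v_i r_i = 5·6 + 3·4 + 4·9 + 5·11 + 9·3 = 160 ≡ 4.
  S_1 = Σ v_i α_i r_i = 5·3·6 + 3·5·4 + 4·1·9 + 5·11·11 + 9·6·3 = 953 ≡ 4.
  α_i^2 mod 13 = [9, 12, 1, 4, 10].
  S_2 = Σ v_i α_i^2 r_i = 5·9·6 + 3·12·4 + 4·1·9 + 5·4·11 + 9·10·3 = 940 ≡ 4.
  S = (4, 4, 4) ≠ 0, so r is not a codeword (an error is present).
Step 3: locate the error. For a single error e at position i, S_ℓ = v_i·e·α_i^ℓ, so α_err = S_1/S_0.
  S_0^{−1} = 4^{−1} = 10 (mod 13), so α_err = 4·10 = 40 ≡ 1 = α_3. Error position i = 3.
  Consistency check: S_2/S_1 = 4·10 = 40 ≡ 1 = α_err ✓ (single-error assumption holds).
Step 4: error magnitude e = S_0/v_3 = S_0·∏_{j≠3}(α_3 − α_j) = 4·10 = 40 ≡ 1 (mod 13).
Step 5: correct position 3: c_3 = r_3 − e = 9 − 1 ≡ 8 (mod 13). Hence c = [6, 4, 8, 11, 3].
  Check: interpolating c through the α_i gives m(x) = 9 + 12·x (degree < 2) with m(α_i) = c_i for every i, so c is indeed a codeword.


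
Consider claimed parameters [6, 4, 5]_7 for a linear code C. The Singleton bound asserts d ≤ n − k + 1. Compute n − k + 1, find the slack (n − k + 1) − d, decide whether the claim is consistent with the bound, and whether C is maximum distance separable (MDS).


Singleton RHS = n − k + 1 = 3, slack = -2, bound violated (no such code; not MDS).

Singleton bound: d ≤ n − k + 1.
Here n = 6, k = 4, so n − k + 1 = 3.
Given d = 5, check d ≤ 3: NO.
Slack = (n − k + 1) − d = -2.
The slack is negative: d = 5 exceeds n − k + 1 = 3 by 2, so the Singleton bound is violated and no linear [6, 4, 5]_7 code can exist. In particular it is not MDS (MDS requires d = n − k + 1 exactly).
Description: the claimed parameters are [6, 4, 5]_7; such a code would be impossible (violates the Singleton bound).


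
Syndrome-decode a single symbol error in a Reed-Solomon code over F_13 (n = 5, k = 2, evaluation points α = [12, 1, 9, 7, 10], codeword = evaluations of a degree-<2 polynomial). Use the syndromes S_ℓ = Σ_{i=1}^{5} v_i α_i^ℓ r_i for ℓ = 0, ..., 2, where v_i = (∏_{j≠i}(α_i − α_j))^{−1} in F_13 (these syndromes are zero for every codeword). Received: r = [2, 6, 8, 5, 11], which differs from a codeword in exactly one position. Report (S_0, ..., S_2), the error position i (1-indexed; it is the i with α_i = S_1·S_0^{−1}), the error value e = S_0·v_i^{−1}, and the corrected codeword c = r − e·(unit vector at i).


S = (10, 12, 4), error at position 3, error magnitude e = 12, c = [2, 6, 9, 5, 11].

Step 1: column multipliers v_i = (∏_{j≠i}(α_i − α_j))^{−1} mod 13.
  i = 1 (α = 12): (12−1)(12−9)(12−7)(12−10) = 11·3·5·2 = 330 ≡ 5, so v_1 = 5^{−1} = 8 (mod 13).
  i = 2 (α = 1): (1−12)(1−9)(1−7)(1−10) = (−11)·(−8)·(−6)·(−9) = 4752 ≡ 7, so v_2 = 7^{−1} = 2 (mod 13).
  i = 3 (α = 9): (9−12)(9−1)(9−7)(9−10) = (−3)·8·2·(−1) = 48 ≡ 9, so v_3 = 9^{−1} = 3 (mod 13).
  i = 4 (α = 7): (7−12)(7−1)(7−9)(7−10) = (−5)·6·(−2)·(−3) = −180 ≡ 2, so v_4 = 2^{−1} = 7 (mod 13).
  i = 5 (α = 10): (10−12)(10−1)(10−9)(10−7) = (−2)·9·1·3 = −54 ≡ 11, so v_5 = 11^{−1} = 6 (mod 13).
  v = [8, 2, 3, 7, 6].
Step 2: syndromes of r = [2, 6, 8, 5, 11] (all sums mod 13).
  S_0 = Σ v_i r_i = 8·2 + 2·6 + 3·8 + 7·5 + 6·11 = 153 ≡ 10.
  S_1 = Σ v_i α_i r_i = 8·12·2 + 2·1·6 + 3·9·8 + 7·7·5 + 6·10·11 = 1325 ≡ 12.
  α_i^2 mod 13 = [1, 1, 3, 10, 9].
  S_2 = Σ v_i α_i^2 r_i = 8·1·2 + 2·1·6 + 3·3·8 + 7·10·5 + 6·9·11 = 1044 ≡ 4.
  S = (10, 12, 4) ≠ 0, so r is not a codeword (an error is present).
Step 3: locate the error. For a single error e at position i, S_ℓ = v_i·e·α_i^ℓ, so α_err = S_1/S_0.
  S_0^{−1} = 10^{−1} = 4 (mod 13), so α_err = 12·4 = 48 ≡ 9 = α_3. Error position i = 3.
  Consistency check: S_2/S_1 = 4·12 = 48 ≡ 9 = α_err ✓ (single-error assumption holds).
Step 4: error magnitude e = S_0/v_3 = S_0·∏_{j≠3}(α_3 − α_j) = 10·9 = 90 ≡ 12 (mod 13).
Step 5: correct position 3: c_3 = r_3 − e = 8 − 12 ≡ 9 (mod 13). Hence c = [2, 6, 9, 5, 11].
  Check: interpolating c through the α_i gives m(x) = 4 + 2·x (degree < 2) with m(α_i) = c_i for every i, so c is indeed a codeword.


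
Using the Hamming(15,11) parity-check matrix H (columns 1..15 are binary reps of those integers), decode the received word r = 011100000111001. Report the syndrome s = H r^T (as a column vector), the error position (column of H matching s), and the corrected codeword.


s = (0, 1, 1, 1)^T, error position = 7, corrected codeword c = 011100100111001

Compute s = H r^T mod 2 one row at a time:
  s_1 = 0 + 0 + 1 + 1 + 1 + 0 + 0 + 1 = 4 ≡ 0 (mod 2).
  s_2 = 1 + 0 + 0 + 0 + 1 + 0 + 0 + 1 = 3 ≡ 1 (mod 2).
  s_3 = 1 + 1 + 0 + 0 + 1 + 1 + 0 + 1 = 5 ≡ 1 (mod 2).
  s_4 = 0 + 1 + 0 + 0 + 0 + 1 + 0 + 1 = 3 ≡ 1 (mod 2).
s = (0, 1, 1, 1)^T — this equals column 7 of H (binary 0111), so error is at position 7.
Correct: flip bit 7 of r = 011100000111001 to get c = 011100100111001.


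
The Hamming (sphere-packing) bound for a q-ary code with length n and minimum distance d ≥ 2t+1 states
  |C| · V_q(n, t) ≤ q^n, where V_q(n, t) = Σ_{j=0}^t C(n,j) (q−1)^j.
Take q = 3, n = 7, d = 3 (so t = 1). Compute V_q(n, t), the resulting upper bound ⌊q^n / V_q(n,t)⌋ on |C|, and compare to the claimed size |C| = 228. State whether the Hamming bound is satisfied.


V_q(n, t) = 15, q^n = 2187, Hamming bound = 145, |C| = 228 > bound (violated).

Step 1: Compute V_q(n, t) = Σ_{j=0}^1 C(n, j) (q−1)^j.
  j = 0: C(7,0)·(2)^0 = 1·1 = 1.
  j = 1: C(7,1)·(2)^1 = 7·2 = 14.
  V_q(n, t) = 1 + 14 = 15.
Step 2: q^n = 3^7 = 2187.
Step 3: Hamming bound ⌊q^n / V_q(n,t)⌋ = ⌊2187/15⌋ = 145.
Step 4: Compare |C| = 228 to 145: violated.
The claimed |C| lies above the Hamming bound, so no 3-ary code of length 7 with d ≥ 3 can have 228 codewords.


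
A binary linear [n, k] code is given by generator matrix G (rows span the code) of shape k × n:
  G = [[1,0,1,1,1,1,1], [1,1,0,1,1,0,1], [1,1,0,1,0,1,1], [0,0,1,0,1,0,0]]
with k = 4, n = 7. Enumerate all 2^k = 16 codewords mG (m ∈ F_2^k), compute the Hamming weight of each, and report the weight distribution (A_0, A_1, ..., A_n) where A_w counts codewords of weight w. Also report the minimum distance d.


Weight distribution: A_0 = 1, A_1 = 1, A_2 = 3, A_3 = 3, A_4 = 3, A_5 = 3, A_6 = 1, A_7 = 1. Minimum distance d = 1.

Enumerate all 2^4 = 16 messages m ∈ F_2^4.
For each, compute codeword c = mG in F_2^7, then tally its weight.
  m = 0000 → c = 0000000, weight = 0.
  m = 1000 → c = 1011111, weight = 6.
  m = 0100 → c = 1101101, weight = 5.
  m = 1100 → c = 0110010, weight = 3.
  m = 0010 → c = 1101011, weight = 5.
  m = 1010 → c = 0110100, weight = 3.
  m = 0110 → c = 0000110, weight = 2.
  m = 1110 → c = 1011001, weight = 4.
  m = 0001 → c = 0010100, weight = 2.
  m = 1001 → c = 1001011, weight = 4.
  m = 0101 → c = 1111001, weight = 5.
  m = 1101 → c = 0100110, weight = 3.
  m = 0011 → c = 1111111, weight = 7.
  m = 1011 → c = 0100000, weight = 1.
  m = 0111 → c = 0010010, weight = 2.
  m = 1111 → c = 1001101, weight = 4.
Tally weights:
  weight 0: 1 codewords.
  weight 1: 1 codewords.
  weight 2: 3 codewords.
  weight 3: 3 codewords.
  weight 4: 3 codewords.
  weight 5: 3 codewords.
  weight 6: 1 codewords.
  weight 7: 1 codewords.
Minimum distance d = smallest w > 0 with A_w > 0 = 1.
Sanity: Σ A_w = 16 = 2^4 = 16 ✓.


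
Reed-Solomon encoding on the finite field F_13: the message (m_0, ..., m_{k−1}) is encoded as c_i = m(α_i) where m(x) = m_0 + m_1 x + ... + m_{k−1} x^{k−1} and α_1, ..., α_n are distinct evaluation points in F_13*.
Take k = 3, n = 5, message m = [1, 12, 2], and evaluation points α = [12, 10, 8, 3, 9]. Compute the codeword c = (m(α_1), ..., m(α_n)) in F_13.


c = [4, 9, 4, 3, 11]

Message polynomial: m(x) = 1 + 12·x + 2·x^2 (mod 13).
For each evaluation point α_i, compute m(α_i) mod 13:
  α_1 = 12: Horner steps 2 → 10 → 4, so m(12) = 4.
  α_2 = 10: Horner steps 2 → 6 → 9, so m(10) = 9.
  α_3 = 8: Horner steps 2 → 2 → 4, so m(8) = 4.
  α_4 = 3: Horner steps 2 → 5 → 3, so m(3) = 3.
  α_5 = 9: Horner steps 2 → 4 → 11, so m(9) = 11.
Codeword c = [4, 9, 4, 3, 11] ∈ F_13^5.


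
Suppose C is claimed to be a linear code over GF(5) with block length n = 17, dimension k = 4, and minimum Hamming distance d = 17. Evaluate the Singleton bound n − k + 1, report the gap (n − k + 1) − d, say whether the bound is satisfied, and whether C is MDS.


Singleton RHS = n − k + 1 = 14, slack = -3, bound violated (no such code; not MDS).

Singleton bound: d ≤ n − k + 1.
Here n = 17, k = 4, so n − k + 1 = 14.
Given d = 17, check d ≤ 14: NO.
Slack = (n − k + 1) − d = -3.
The slack is negative: d = 17 exceeds n − k + 1 = 14 by 3, so the Singleton bound is violated and no linear [17, 4, 17]_5 code can exist. In particular it is not MDS (MDS requires d = n − k + 1 exactly).
Description: the claimed parameters are [17, 4, 17]_5; such a code would be impossible (violates the Singleton bound).


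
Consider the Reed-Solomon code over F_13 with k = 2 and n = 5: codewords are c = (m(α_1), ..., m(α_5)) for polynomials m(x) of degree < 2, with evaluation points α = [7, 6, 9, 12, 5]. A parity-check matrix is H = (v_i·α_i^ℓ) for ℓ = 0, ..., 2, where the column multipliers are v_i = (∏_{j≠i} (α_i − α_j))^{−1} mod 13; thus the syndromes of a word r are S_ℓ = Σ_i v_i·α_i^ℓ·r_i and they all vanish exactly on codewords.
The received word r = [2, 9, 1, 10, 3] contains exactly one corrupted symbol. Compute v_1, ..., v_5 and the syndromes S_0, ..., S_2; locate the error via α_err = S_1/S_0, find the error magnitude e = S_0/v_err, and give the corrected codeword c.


S = (5, 8, 5), error at position 4, error magnitude e = 4, c = [2, 9, 1, 6, 3].

Step 1: column multipliers v_i = (∏_{j≠i}(α_i − α_j))^{−1} mod 13.
  i = 1 (α = 7): (7−6)(7−9)(7−12)(7−5) = 1·(−2)·(−5)·2 = 20 ≡ 7, so v_1 = 7^{−1} = 2 (mod 13).
  i = 2 (α = 6): (6−7)(6−9)(6−12)(6−5) = (−1)·(−3)·(−6)·1 = −18 ≡ 8, so v_2 = 8^{−1} = 5 (mod 13).
  i = 3 (α = 9): (9−7)(9−6)(9−12)(9−5) = 2·3·(−3)·4 = −72 ≡ 6, so v_3 = 6^{−1} = 11 (mod 13).
  i = 4 (α = 12): (12−7)(12−6)(12−9)(12−5) = 5·6·3·7 = 630 ≡ 6, so v_4 = 6^{−1} = 11 (mod 13).
  i = 5 (α = 5): (5−7)(5−6)(5−9)(5−12) = (−2)·(−1)·(−4)·(−7) = 56 ≡ 4, so v_5 = 4^{−1} = 10 (mod 13).
  v = [2, 5, 11, 11, 10].
Step 2: syndromes of r = [2, 9, 1, 10, 3] (all sums mod 13).
  S_0 = Σ v_i r_i = 2·2 + 5·9 + 11·1 + 11·10 + 10·3 = 200 ≡ 5.
  S_1 = Σ v_i α_i r_i = 2·7·2 + 5·6·9 + 11·9·1 + 11·12·10 + 10·5·3 = 1867 ≡ 8.
  α_i^2 mod 13 = [10, 10, 3, 1, 12].
  S_2 = Σ v_i α_i^2 r_i = 2·10·2 + 5·10·9 + 11·3·1 + 11·1·10 + 10·12·3 = 993 ≡ 5.
  S = (5, 8, 5) ≠ 0, so r is not a codeword (an error is present).
Step 3: locate the error. For a single error e at position i, S_ℓ = v_i·e·α_i^ℓ, so α_err = S_1/S_0.
  S_0^{−1} = 5^{−1} = 8 (mod 13), so α_err = 8·8 = 64 ≡ 12 = α_4. Error position i = 4.
  Consistency check: S_2/S_1 = 5·5 = 25 ≡ 12 = α_err ✓ (single-error assumption holds).
Step 4: error magnitude e = S_0/v_4 = S_0·∏_{j≠4}(α_4 − α_j) = 5·6 = 30 ≡ 4 (mod 13).
Step 5: correct position 4: c_4 = r_4 − e = 10 − 4 ≡ 6 (mod 13). Hence c = [2, 9, 1, 6, 3].
  Check: interpolating c through the α_i gives m(x) = 12 + 6·x (degree < 2) with m(α_i) = c_i for every i, so c is indeed a codeword.


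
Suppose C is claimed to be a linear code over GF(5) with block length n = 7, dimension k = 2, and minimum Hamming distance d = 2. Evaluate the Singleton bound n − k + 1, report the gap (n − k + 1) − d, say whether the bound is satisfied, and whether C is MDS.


Singleton RHS = n − k + 1 = 6, slack = 4, bound satisfied, not MDS.

Singleton bound: d ≤ n − k + 1.
Here n = 7, k = 2, so n − k + 1 = 6.
Given d = 2, check d ≤ 6: YES.
Slack = (n − k + 1) − d = 4.
The code is NOT MDS (slack = 4 > 0).
Description: the claimed parameters are [7, 2, 2]_5; such a code would be non-MDS.


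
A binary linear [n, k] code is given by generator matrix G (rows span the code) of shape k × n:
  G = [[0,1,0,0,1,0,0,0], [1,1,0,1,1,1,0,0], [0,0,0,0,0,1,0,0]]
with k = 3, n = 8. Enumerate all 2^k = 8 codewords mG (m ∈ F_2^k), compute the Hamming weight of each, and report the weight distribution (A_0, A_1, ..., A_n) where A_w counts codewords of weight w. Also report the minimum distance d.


Weight distribution: A_0 = 1, A_1 = 1, A_2 = 2, A_3 = 2, A_4 = 1, A_5 = 1. Minimum distance d = 1.

Enumerate all 2^3 = 8 messages m ∈ F_2^3.
For each, compute codeword c = mG in F_2^8, then tally its weight.
  m = 000 → c = 00000000, weight = 0.
  m = 100 → c = 01001000, weight = 2.
  m = 010 → c = 11011100, weight = 5.
  m = 110 → c = 10010100, weight = 3.
  m = 001 → c = 00000100, weight = 1.
  m = 101 → c = 01001100, weight = 3.
  m = 011 → c = 11011000, weight = 4.
  m = 111 → c = 10010000, weight = 2.
Tally weights:
  weight 0: 1 codewords.
  weight 1: 1 codewords.
  weight 2: 2 codewords.
  weight 3: 2 codewords.
  weight 4: 1 codewords.
  weight 5: 1 codewords.
Minimum distance d = smallest w > 0 with A_w > 0 = 1.
Sanity: Σ A_w = 8 = 2^3 = 8 ✓.


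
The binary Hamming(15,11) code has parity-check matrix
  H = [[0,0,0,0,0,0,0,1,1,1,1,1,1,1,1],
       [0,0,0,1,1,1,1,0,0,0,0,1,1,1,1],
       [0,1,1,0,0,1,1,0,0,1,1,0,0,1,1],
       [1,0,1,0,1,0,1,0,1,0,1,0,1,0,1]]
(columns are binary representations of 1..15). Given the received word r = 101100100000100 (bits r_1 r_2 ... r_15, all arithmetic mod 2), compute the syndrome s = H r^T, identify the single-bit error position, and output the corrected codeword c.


s = (1, 1, 0, 0)^T, error position = 12, corrected codeword c = 101100100001100

Compute s = H r^T mod 2 one row at a time:
  s_1 = 0 + 0 + 0 + 0 + 0 + 1 + 0 + 0 = 1 ≡ 1 (mod 2).
  s_2 = 1 + 0 + 0 + 1 + 0 + 1 + 0 + 0 = 3 ≡ 1 (mod 2).
  s_3 = 0 + 1 + 0 + 1 + 0 + 0 + 0 + 0 = 2 ≡ 0 (mod 2).
  s_4 = 1 + 1 + 0 + 1 + 0 + 0 + 1 + 0 = 4 ≡ 0 (mod 2).
s = (1, 1, 0, 0)^T — this equals column 12 of H (binary 1100), so error is at position 12.
Correct: flip bit 12 of r = 101100100000100 to get c = 101100100001100.


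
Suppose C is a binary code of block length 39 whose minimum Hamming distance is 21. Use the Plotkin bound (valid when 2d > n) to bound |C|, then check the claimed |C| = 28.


Plotkin bound M ≤ 14; given |C| = 28 > bound (violated).

Check applicability: 2d = 42, n = 39.
2d − n = 3 > 0, so Plotkin applies.
Compute d/(2d−n) = 21/3 ≈ 7.0000.
⌊d/(2d−n)⌋ = 7.
Plotkin bound: M ≤ 2·7 = 14.
Given |C| = 28, check: VIOLATED.
This |C| is above the Plotkin bound, so no binary code with n = 39, d = 21 and 28 codewords exists.


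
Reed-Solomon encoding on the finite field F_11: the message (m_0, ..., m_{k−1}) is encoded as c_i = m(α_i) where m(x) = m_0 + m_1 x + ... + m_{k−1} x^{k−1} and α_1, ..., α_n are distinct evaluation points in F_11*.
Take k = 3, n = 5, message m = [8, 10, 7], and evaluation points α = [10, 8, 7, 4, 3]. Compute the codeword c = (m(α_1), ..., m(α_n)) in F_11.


c = [5, 8, 3, 6, 2]

Message polynomial: m(x) = 8 + 10·x + 7·x^2 (mod 11).
For each evaluation point α_i, compute m(α_i) mod 11:
  α_1 = 10: Horner steps 7 → 3 → 5, so m(10) = 5.
  α_2 = 8: Horner steps 7 → 0 → 8, so m(8) = 8.
  α_3 = 7: Horner steps 7 → 4 → 3, so m(7) = 3.
  α_4 = 4: Horner steps 7 → 5 → 6, so m(4) = 6.
  α_5 = 3: Horner steps 7 → 9 → 2, so m(3) = 2.
Codeword c = [5, 8, 3, 6, 2] ∈ F_11^5.


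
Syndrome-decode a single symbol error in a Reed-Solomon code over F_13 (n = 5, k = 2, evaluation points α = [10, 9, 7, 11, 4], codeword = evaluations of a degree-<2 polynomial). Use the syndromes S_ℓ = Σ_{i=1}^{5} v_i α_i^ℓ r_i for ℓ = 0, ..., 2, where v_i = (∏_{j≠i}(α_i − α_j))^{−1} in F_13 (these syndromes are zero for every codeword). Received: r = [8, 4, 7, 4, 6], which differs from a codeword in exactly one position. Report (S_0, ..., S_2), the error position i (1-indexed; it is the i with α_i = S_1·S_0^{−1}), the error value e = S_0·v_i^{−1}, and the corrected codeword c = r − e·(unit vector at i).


S = (10, 12, 4), error at position 2, error magnitude e = 5, c = [8, 12, 7, 4, 6].

Step 1: column multipliers v_i = (∏_{j≠i}(α_i − α_j))^{−1} mod 13.
  i = 1 (α = 10): (10−9)(10−7)(10−11)(10−4) = 1·3·(−1)·6 = −18 ≡ 8, so v_1 = 8^{−1} = 5 (mod 13).
  i = 2 (α = 9): (9−10)(9−7)(9−11)(9−4) = (−1)·2·(−2)·5 = 20 ≡ 7, so v_2 = 7^{−1} = 2 (mod 13).
  i = 3 (α = 7): (7−10)(7−9)(7−11)(7−4) = (−3)·(−2)·(−4)·3 = −72 ≡ 6, so v_3 = 6^{−1} = 11 (mod 13).
  i = 4 (α = 11): (11−10)(11−9)(11−7)(11−4) = 1·2·4·7 = 56 ≡ 4, so v_4 = 4^{−1} = 10 (mod 13).
  i = 5 (α = 4): (4−10)(4−9)(4−7)(4−11) = (−6)·(−5)·(−3)·(−7) = 630 ≡ 6, so v_5 = 6^{−1} = 11 (mod 13).
  v = [5, 2, 11, 10, 11].
Step 2: syndromes of r = [8, 4, 7, 4, 6] (all sums mod 13).
  S_0 = Σ v_i r_i = 5·8 + 2·4 + 11·7 + 10·4 + 11·6 = 231 ≡ 10.
  S_1 = Σ v_i α_i r_i = 5·10·8 + 2·9·4 + 11·7·7 + 10·11·4 + 11·4·6 = 1715 ≡ 12.
  α_i^2 mod 13 = [9, 3, 10, 4, 3].
  S_2 = Σ v_i α_i^2 r_i = 5·9·8 + 2·3·4 + 11·10·7 + 10·4·4 + 11·3·6 = 1512 ≡ 4.
  S = (10, 12, 4) ≠ 0, so r is not a codeword (an error is present).
Step 3: locate the error. For a single error e at position i, S_ℓ = v_i·e·α_i^ℓ, so α_err = S_1/S_0.
  S_0^{−1} = 10^{−1} = 4 (mod 13), so α_err = 12·4 = 48 ≡ 9 = α_2. Error position i = 2.
  Consistency check: S_2/S_1 = 4·12 = 48 ≡ 9 = α_err ✓ (single-error assumption holds).
Step 4: error magnitude e = S_0/v_2 = S_0·∏_{j≠2}(α_2 − α_j) = 10·7 = 70 ≡ 5 (mod 13).
Step 5: correct position 2: c_2 = r_2 − e = 4 − 5 ≡ 12 (mod 13). Hence c = [8, 12, 7, 4, 6].
  Check: interpolating c through the α_i gives m(x) = 9 + 9·x (degree < 2) with m(α_i) = c_i for every i, so c is indeed a codeword.


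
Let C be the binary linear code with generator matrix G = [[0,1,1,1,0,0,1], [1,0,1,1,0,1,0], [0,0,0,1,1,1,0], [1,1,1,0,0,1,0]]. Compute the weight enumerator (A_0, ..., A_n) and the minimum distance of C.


Weight distribution: A_0 = 1, A_2 = 2, A_3 = 4, A_4 = 5, A_5 = 4. Minimum distance d = 2.

Enumerate all 2^4 = 16 messages m ∈ F_2^4.
For each, compute codeword c = mG in F_2^7, then tally its weight.
  m = 0000 → c = 0000000, weight = 0.
  m = 1000 → c = 0111001, weight = 4.
  m = 0100 → c = 1011010, weight = 4.
  m = 1100 → c = 1100011, weight = 4.
  m = 0010 → c = 0001110, weight = 3.
  m = 1010 → c = 0110111, weight = 5.
  m = 0110 → c = 1010100, weight = 3.
  m = 1110 → c = 1101101, weight = 5.
  m = 0001 → c = 1110010, weight = 4.
  m = 1001 → c = 1001011, weight = 4.
  m = 0101 → c = 0101000, weight = 2.
  m = 1101 → c = 0010001, weight = 2.
  m = 0011 → c = 1111100, weight = 5.
  m = 1011 → c = 1000101, weight = 3.
  m = 0111 → c = 0100110, weight = 3.
  m = 1111 → c = 0011111, weight = 5.
Tally weights:
  weight 0: 1 codewords.
  weight 2: 2 codewords.
  weight 3: 4 codewords.
  weight 4: 5 codewords.
  weight 5: 4 codewords.
Minimum distance d = smallest w > 0 with A_w > 0 = 2.
Sanity: Σ A_w = 16 = 2^4 = 16 ✓.


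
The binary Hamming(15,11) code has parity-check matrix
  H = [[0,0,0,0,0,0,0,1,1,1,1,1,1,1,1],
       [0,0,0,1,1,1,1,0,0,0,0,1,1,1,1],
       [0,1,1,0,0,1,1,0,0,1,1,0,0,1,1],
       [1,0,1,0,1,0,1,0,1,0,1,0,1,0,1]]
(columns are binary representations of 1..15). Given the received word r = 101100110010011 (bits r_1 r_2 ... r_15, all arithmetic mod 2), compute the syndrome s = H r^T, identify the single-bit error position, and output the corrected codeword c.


s = (0, 0, 1, 1)^T, error position = 3, corrected codeword c = 100100110010011

Compute s = H r^T mod 2 one row at a time:
  s_1 = 1 + 0 + 0 + 1 + 0 + 0 + 1 + 1 = 4 ≡ 0 (mod 2).
  s_2 = 1 + 0 + 0 + 1 + 0 + 0 + 1 + 1 = 4 ≡ 0 (mod 2).
  s_3 = 0 + 1 + 0 + 1 + 0 + 1 + 1 + 1 = 5 ≡ 1 (mod 2).
  s_4 = 1 + 1 + 0 + 1 + 0 + 1 + 0 + 1 = 5 ≡ 1 (mod 2).
s = (0, 0, 1, 1)^T — this equals column 3 of H (binary 0011), so error is at position 3.
Correct: flip bit 3 of r = 101100110010011 to get c = 100100110010011.


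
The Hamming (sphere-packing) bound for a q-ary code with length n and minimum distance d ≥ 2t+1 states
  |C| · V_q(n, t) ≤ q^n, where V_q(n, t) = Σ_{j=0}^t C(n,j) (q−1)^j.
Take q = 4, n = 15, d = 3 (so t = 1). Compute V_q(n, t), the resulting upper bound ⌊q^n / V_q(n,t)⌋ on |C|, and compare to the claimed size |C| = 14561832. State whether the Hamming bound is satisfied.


V_q(n, t) = 46, q^n = 1073741824, Hamming bound = 23342213, |C| = 14561832 ≤ bound (satisfied).

Step 1: Compute V_q(n, t) = Σ_{j=0}^1 C(n, j) (q−1)^j.
  j = 0: C(15,0)·(3)^0 = 1·1 = 1.
  j = 1: C(15,1)·(3)^1 = 15·3 = 45.
  V_q(n, t) = 1 + 45 = 46.
Step 2: q^n = 4^15 = 1073741824.
Step 3: Hamming bound ⌊q^n / V_q(n,t)⌋ = ⌊1073741824/46⌋ = 23342213.
Step 4: Compare |C| = 14561832 to 23342213: satisfied.
The claimed |C| lies below the Hamming bound.


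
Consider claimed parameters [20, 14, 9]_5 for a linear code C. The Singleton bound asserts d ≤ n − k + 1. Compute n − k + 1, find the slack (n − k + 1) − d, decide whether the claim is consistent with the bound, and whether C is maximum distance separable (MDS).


Singleton RHS = n − k + 1 = 7, slack = -2, bound violated (no such code; not MDS).

Singleton bound: d ≤ n − k + 1.
Here n = 20, k = 14, so n − k + 1 = 7.
Given d = 9, check d ≤ 7: NO.
Slack = (n − k + 1) − d = -2.
The slack is negative: d = 9 exceeds n − k + 1 = 7 by 2, so the Singleton bound is violated and no linear [20, 14, 9]_5 code can exist. In particular it is not MDS (MDS requires d = n − k + 1 exactly).
Description: the claimed parameters are [20, 14, 9]_5; such a code would be impossible (violates the Singleton bound).
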